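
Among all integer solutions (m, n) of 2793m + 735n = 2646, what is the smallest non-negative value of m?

gcd(2793, 735) = 147 (Euclid: 2793 = 3·735 + 588; 735 = 1·588 + 147; 588 = 4·147 + 0), and 147 | 2646.
Extended Euclid: 2793·(-1) + 735·(4) = 147. Scale by 18: m₀ = -18.
General solution m = m₀ + 5t; reducing mod 5 gives m = 2 (and n = -4).

2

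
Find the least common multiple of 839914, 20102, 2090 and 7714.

839914 = 2 · 19 · 23 · 31²; 20102 = 2 · 19 · 23²; 2090 = 2 · 5 · 11 · 19; 7714 = 2 · 7 · 19 · 29
lcm takes max exponent of each prime: 2 · 5 · 7 · 11 · 19 · 23² · 29 · 31² = 215685715630

215685715630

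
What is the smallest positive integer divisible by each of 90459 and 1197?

633213

gcd first: 90459 = 75·1197 + 684; 1197 = 1·684 + 513; 684 = 1·513 + 171; 513 = 3·171 + 0 → gcd = 171
lcm = 90459·1197/gcd = 108279423/171 = 633213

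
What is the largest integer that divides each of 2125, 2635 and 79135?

85

2125 = 5³ · 17; 2635 = 5 · 17 · 31; 79135 = 5 · 7² · 17 · 19
gcd takes min exponent of each prime: 5 · 17 = 85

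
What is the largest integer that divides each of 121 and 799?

1

Euclid: 799 = 6·121 + 73; 121 = 1·73 + 48; 73 = 1·48 + 25; 48 = 1·25 + 23; 25 = 1·23 + 2; 23 = 11·2 + 1; 2 = 2·1 + 0. Last nonzero remainder: 1.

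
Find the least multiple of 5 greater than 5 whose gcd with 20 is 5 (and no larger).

Multiples of 5 above 5: 5·2, 5·3, … . Need the cofactor coprime to 20/5 = 4.
Checking s = 2, 3, … the first with gcd(s, 4) = 1 is s = 3, giving 15.

15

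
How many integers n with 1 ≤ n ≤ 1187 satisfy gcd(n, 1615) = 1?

847

1615 = 5·17·19. Inclusion–exclusion on these primes:
1187 − ⌊1187/5⌋ − ⌊1187/17⌋ − ⌊1187/19⌋ + ⌊1187/85⌋ + ⌊1187/95⌋ + ⌊1187/323⌋ − ⌊1187/1615⌋ = 847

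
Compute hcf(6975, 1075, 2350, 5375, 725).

gcd(6975, 1075): 6975 = 6·1075 + 525; 1075 = 2·525 + 25; 525 = 21·25 + 0 → 25
gcd(25, 2350): 2350 = 94·25 + 0 → 25
gcd(25, 5375): 5375 = 215·25 + 0 → 25
gcd(25, 725): 725 = 29·25 + 0 → 25

25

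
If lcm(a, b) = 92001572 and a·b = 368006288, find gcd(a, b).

gcd·lcm = product, so gcd = 368006288/92001572 = 4.

4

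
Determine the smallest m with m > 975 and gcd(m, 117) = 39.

1014

gcd(m, 117) = 39 forces 39 | m; write m = 39s. Then gcd(39s, 39·3) = 39·gcd(s, 3), so need gcd(s, 3) = 1.
39s > 975 gives s ≥ 26. The least s ≥ 26 coprime to 3 is 26, so m = 39·26 = 1014.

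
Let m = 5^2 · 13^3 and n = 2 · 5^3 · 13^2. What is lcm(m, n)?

549250

max exponent per prime: 2 · 5^3 · 13^3 = 549250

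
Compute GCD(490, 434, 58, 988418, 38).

gcd(490, 434): 490 = 1·434 + 56; 434 = 7·56 + 42; 56 = 1·42 + 14; 42 = 3·14 + 0 → 14
gcd(14, 58): 58 = 4·14 + 2; 14 = 7·2 + 0 → 2
gcd(2, 988418): 988418 = 494209·2 + 0 → 2
gcd(2, 38): 38 = 19·2 + 0 → 2

2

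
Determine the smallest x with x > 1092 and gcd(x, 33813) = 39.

1131

33813 = 39·867. Any x with gcd(x, 33813) = 39 is a multiple of 39, say 39s, with s coprime to 867.
Need s > 1092/39, so s ≥ 29. First s ≥ 29 with gcd(s, 867) = 1 is s = 29. Thus x = 39·29 = 1131.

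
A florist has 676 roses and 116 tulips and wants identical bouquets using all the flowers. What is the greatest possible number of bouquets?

4

676 = 2² · 13²
116 = 2² · 29
Common: 2² = 4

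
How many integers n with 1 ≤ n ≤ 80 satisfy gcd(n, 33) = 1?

49

Prime factors of 33: 3, 11. Count integers ≤ 80 divisible by none of them.
By inclusion–exclusion: 80 − ⌊80/3⌋ − ⌊80/11⌋ + ⌊80/33⌋ = 49.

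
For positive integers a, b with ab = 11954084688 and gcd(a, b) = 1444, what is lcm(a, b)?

gcd·lcm = product, so lcm = 11954084688/1444 = 8278452.

8278452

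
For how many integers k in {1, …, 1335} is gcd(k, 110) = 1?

485

Prime factors of 110: 2, 5, 11. Count integers ≤ 1335 divisible by none of them.
By inclusion–exclusion: 1335 − ⌊1335/2⌋ − ⌊1335/5⌋ − ⌊1335/11⌋ + ⌊1335/10⌋ + ⌊1335/22⌋ + ⌊1335/55⌋ − ⌊1335/110⌋ = 485.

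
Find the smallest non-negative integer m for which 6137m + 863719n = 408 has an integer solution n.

31385

Reduce mod 863719: 6137m ≡ 408 (mod 863719). With g = gcd(6137, 863719) = 17 dividing 408, divide through: 361m ≡ 24 (mod 50807).
Since gcd(361, 50807) = 1, m ≡ 24·(361)⁻¹ ≡ 31385 (mod 50807). Smallest non-negative: 31385.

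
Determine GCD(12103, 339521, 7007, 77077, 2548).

637

gcd(12103, 339521): 339521 = 28·12103 + 637; 12103 = 19·637 + 0 → 637
gcd(637, 7007): 7007 = 11·637 + 0 → 637
gcd(637, 77077): 77077 = 121·637 + 0 → 637
gcd(637, 2548): 2548 = 4·637 + 0 → 637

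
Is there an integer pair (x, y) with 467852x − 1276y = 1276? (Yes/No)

By Bézout, 467852x − 1276y = 1276 has integer solutions iff gcd(467852, 1276) | 1276.
Euclid: 467852 = 366·1276 + 836; 1276 = 1·836 + 440; 836 = 1·440 + 396; 440 = 1·396 + 44; 396 = 9·44 + 0. gcd = 44; 1276 mod 44 = 0. Yes.

Yes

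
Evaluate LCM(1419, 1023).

43989

1419 = 3 · 11 · 43; 1023 = 3 · 11 · 31
max exponents: 3 · 11 · 31 · 43 = 43989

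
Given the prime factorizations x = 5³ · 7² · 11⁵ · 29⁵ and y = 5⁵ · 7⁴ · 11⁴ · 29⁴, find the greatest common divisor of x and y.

min exponent per shared prime: 5³ · 7² · 11⁴ · 29⁴ = 63426219366125

63426219366125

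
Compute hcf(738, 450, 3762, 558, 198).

gcd(738, 450): 738 = 1·450 + 288; 450 = 1·288 + 162; 288 = 1·162 + 126; 162 = 1·126 + 36; 126 = 3·36 + 18; 36 = 2·18 + 0 → 18
gcd(18, 3762): 3762 = 209·18 + 0 → 18
gcd(18, 558): 558 = 31·18 + 0 → 18
gcd(18, 198): 198 = 11·18 + 0 → 18

18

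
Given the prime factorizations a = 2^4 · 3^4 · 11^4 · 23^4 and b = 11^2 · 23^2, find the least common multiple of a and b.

5309909096976

max exponent per prime: 2^4 · 3^4 · 11^4 · 23^4 = 5309909096976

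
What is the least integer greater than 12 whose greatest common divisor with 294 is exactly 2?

16

Multiples of 2 above 12: 2·7, 2·8, … . Need the cofactor coprime to 294/2 = 147.
Checking s = 7, 8, … the first with gcd(s, 147) = 1 is s = 8, giving 16.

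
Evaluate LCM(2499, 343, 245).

87465

2499 = 3 · 7² · 17; 343 = 7³; 245 = 5 · 7²
lcm takes max exponent of each prime: 3 · 5 · 7³ · 17 = 87465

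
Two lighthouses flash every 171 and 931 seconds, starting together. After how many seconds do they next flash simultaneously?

gcd first: 931 = 5·171 + 76; 171 = 2·76 + 19; 76 = 4·19 + 0 → gcd = 19
lcm = 171·931/gcd = 159201/19 = 8379

8379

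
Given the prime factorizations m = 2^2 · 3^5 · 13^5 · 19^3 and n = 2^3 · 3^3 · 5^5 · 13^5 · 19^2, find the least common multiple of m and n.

max exponent per prime: 2^3 · 3^5 · 5^5 · 13^5 · 19^3 = 15471194523525000

15471194523525000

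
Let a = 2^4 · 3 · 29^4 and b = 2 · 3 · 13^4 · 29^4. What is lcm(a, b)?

969631326768

max exponent per prime: 2^4 · 3 · 13^4 · 29^4 = 969631326768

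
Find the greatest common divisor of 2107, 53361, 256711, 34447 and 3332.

49

gcd(2107, 53361): 53361 = 25·2107 + 686; 2107 = 3·686 + 49; 686 = 14·49 + 0 → 49
gcd(49, 256711): 256711 = 5239·49 + 0 → 49
gcd(49, 34447): 34447 = 703·49 + 0 → 49
gcd(49, 3332): 3332 = 68·49 + 0 → 49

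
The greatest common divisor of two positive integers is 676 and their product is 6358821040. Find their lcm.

gcd·lcm = product, so lcm = 6358821040/676 = 9406540.

9406540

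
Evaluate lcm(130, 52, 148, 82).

lcm(130, 52) = 130·52/gcd = 6760/26 = 260
lcm(260, 148) = 260·148/gcd = 38480/4 = 9620
lcm(9620, 82) = 9620·82/gcd = 788840/2 = 394420

394420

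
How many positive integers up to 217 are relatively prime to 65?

Prime factors of 65: 5, 13. Count integers ≤ 217 divisible by none of them.
By inclusion–exclusion: 217 − ⌊217/5⌋ − ⌊217/13⌋ + ⌊217/65⌋ = 161.

161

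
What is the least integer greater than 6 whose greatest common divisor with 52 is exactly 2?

10

52 = 2·26. Any t with gcd(t, 52) = 2 is a multiple of 2, say 2s, with s coprime to 26.
Need s > 6/2, so s ≥ 4. First s ≥ 4 with gcd(s, 26) = 1 is s = 5. Thus t = 2·5 = 10.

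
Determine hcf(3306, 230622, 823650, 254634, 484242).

6

gcd(3306, 230622): 230622 = 69·3306 + 2508; 3306 = 1·2508 + 798; 2508 = 3·798 + 114; 798 = 7·114 + 0 → 114
gcd(114, 823650): 823650 = 7225·114 + 0 → 114
gcd(114, 254634): 254634 = 2233·114 + 72; 114 = 1·72 + 42; 72 = 1·42 + 30; 42 = 1·30 + 12; 30 = 2·12 + 6; 12 = 2·6 + 0 → 6
gcd(6, 484242): 484242 = 80707·6 + 0 → 6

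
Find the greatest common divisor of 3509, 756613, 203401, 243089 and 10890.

3509 = 11² · 29; 756613 = 11² · 13² · 37; 203401 = 11² · 41²; 243089 = 7² · 11² · 41; 10890 = 2 · 3² · 5 · 11²
gcd takes min exponent of each prime: 11² = 121

121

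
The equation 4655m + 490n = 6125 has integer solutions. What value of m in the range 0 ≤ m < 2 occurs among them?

1

Euclid: 4655 = 9·490 + 245; 490 = 2·245 + 0 → gcd = 245; 6125 = 245·25.
Back-substitution yields 4655·(1) + 490·(-9) = 245, so one solution is m = 1·25 = 25, n = -9·25 = -225.
Solutions in m differ by 490/245 = 2; the one in [0, 2) is 25 mod 2 = 1.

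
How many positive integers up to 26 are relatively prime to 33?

16

33 = 3·11. Inclusion–exclusion on these primes:
26 − ⌊26/3⌋ − ⌊26/11⌋ + ⌊26/33⌋ = 16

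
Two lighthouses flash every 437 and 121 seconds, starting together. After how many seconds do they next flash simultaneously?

437 = 19 · 23; 121 = 11²
max exponents: 11² · 19 · 23 = 52877

52877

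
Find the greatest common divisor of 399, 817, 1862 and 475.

399 = 3 · 7 · 19; 817 = 19 · 43; 1862 = 2 · 7² · 19; 475 = 5² · 19
gcd takes min exponent of each prime: 19 = 19

19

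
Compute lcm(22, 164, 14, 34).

22 = 2 · 11; 164 = 2² · 41; 14 = 2 · 7; 34 = 2 · 17
lcm takes max exponent of each prime: 2² · 7 · 11 · 17 · 41 = 214676

214676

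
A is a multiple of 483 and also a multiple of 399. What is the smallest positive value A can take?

9177

gcd first: 483 = 1·399 + 84; 399 = 4·84 + 63; 84 = 1·63 + 21; 63 = 3·21 + 0 → gcd = 21
lcm = 483·399/gcd = 192717/21 = 9177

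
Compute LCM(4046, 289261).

167192858

4046 = 2 · 7 · 17²; 289261 = 7 · 31² · 43
max exponents: 2 · 7 · 17² · 31² · 43 = 167192858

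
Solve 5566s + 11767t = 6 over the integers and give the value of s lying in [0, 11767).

3632

Reduce mod 11767: 5566s ≡ 6 (mod 11767). With g = gcd(5566, 11767) = 1 dividing 6, divide through: 5566s ≡ 6 (mod 11767).
Since gcd(5566, 11767) = 1, s ≡ 6·(5566)⁻¹ ≡ 3632 (mod 11767). Smallest non-negative: 3632.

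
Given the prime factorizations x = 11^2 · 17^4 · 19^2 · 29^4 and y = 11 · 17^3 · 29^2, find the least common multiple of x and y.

max exponent per prime: 11^2 · 17^4 · 19^2 · 29^4 = 2580359693212081

2580359693212081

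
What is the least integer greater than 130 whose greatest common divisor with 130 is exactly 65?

195

Multiples of 65 above 130: 65·3, 65·4, … . Need the cofactor coprime to 130/65 = 2.
Checking s = 3, 4, … the first with gcd(s, 2) = 1 is s = 3, giving 195.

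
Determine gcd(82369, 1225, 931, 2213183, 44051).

82369 = 7² · 41²; 1225 = 5² · 7²; 931 = 7² · 19; 2213183 = 7² · 31² · 47; 44051 = 7² · 29 · 31
gcd takes min exponent of each prime: 7² = 49

49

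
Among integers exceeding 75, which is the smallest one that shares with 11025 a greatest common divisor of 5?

Multiples of 5 above 75: 5·16, 5·17, … . Need the cofactor coprime to 11025/5 = 2205.
Checking s = 16, 17, … the first with gcd(s, 2205) = 1 is s = 16, giving 80.

80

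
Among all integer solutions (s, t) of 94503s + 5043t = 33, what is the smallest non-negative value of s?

1562

Reduce mod 5043: 94503s ≡ 33 (mod 5043). With g = gcd(94503, 5043) = 3 dividing 33, divide through: 31501s ≡ 11 (mod 1681).
Since gcd(31501, 1681) = 1, s ≡ 11·(31501)⁻¹ ≡ 1562 (mod 1681). Smallest non-negative: 1562.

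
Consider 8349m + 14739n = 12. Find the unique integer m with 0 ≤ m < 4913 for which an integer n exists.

1264

Euclid: 14739 = 1·8349 + 6390; 8349 = 1·6390 + 1959; 6390 = 3·1959 + 513; 1959 = 3·513 + 420; 513 = 1·420 + 93; 420 = 4·93 + 48; 93 = 1·48 + 45; 48 = 1·45 + 3; 45 = 15·3 + 0 → gcd = 3; 12 = 3·4.
Back-substitution yields 8349·(316) + 14739·(-179) = 3, so one solution is m = 316·4 = 1264, n = -179·4 = -716.
Solutions in m differ by 14739/3 = 4913; the one in [0, 4913) is 1264 mod 4913 = 1264.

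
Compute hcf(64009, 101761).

121

64009 = 11² · 23²
101761 = 11² · 29²
Common: 11² = 121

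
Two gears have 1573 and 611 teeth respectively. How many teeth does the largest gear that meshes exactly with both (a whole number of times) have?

13

1573 = 11² · 13
611 = 13 · 47
Common: 13 = 13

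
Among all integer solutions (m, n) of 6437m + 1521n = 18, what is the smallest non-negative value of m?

711

gcd(6437, 1521) = 1 (Euclid: 6437 = 4·1521 + 353; 1521 = 4·353 + 109; 353 = 3·109 + 26; 109 = 4·26 + 5; 26 = 5·5 + 1; 5 = 5·1 + 0), and 1 | 18.
Extended Euclid: 6437·(293) + 1521·(-1240) = 1. Scale by 18: m₀ = 5274.
General solution m = m₀ + 1521t; reducing mod 1521 gives m = 711 (and n = -3009).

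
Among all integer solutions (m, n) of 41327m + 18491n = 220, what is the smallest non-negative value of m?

Euclid: 41327 = 2·18491 + 4345; 18491 = 4·4345 + 1111; 4345 = 3·1111 + 1012; 1111 = 1·1012 + 99; 1012 = 10·99 + 22; 99 = 4·22 + 11; 22 = 2·11 + 0 → gcd = 11; 220 = 11·20.
Back-substitution yields 41327·(-749) + 18491·(1674) = 11, so one solution is m = -749·20 = -14980, n = 1674·20 = 33480.
Solutions in m differ by 18491/11 = 1681; the one in [0, 1681) is -14980 mod 1681 = 149.

149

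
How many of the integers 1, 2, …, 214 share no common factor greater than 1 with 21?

Prime factors of 21: 3, 7. Count integers ≤ 214 divisible by none of them.
By inclusion–exclusion: 214 − ⌊214/3⌋ − ⌊214/7⌋ + ⌊214/21⌋ = 123.

123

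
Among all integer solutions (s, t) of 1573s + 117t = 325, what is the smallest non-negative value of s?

gcd(1573, 117) = 13 (Euclid: 1573 = 13·117 + 52; 117 = 2·52 + 13; 52 = 4·13 + 0), and 13 | 325.
Extended Euclid: 1573·(-2) + 117·(27) = 13. Scale by 25: s₀ = -50.
General solution s = s₀ + 9k; reducing mod 9 gives s = 4 (and t = -51).

4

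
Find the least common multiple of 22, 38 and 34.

22 = 2 · 11; 38 = 2 · 19; 34 = 2 · 17
lcm takes max exponent of each prime: 2 · 11 · 17 · 19 = 7106

7106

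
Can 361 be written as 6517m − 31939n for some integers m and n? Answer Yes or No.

gcd(6517, 31939): 31939 = 4·6517 + 5871; 6517 = 1·5871 + 646; 5871 = 9·646 + 57; 646 = 11·57 + 19; 57 = 3·19 + 0 → 19
19 divides 361, so a solution exists.

Yes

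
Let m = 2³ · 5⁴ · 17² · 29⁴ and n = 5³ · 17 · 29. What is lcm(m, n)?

max exponent per prime: 2³ · 5⁴ · 17² · 29⁴ = 1022021045000

1022021045000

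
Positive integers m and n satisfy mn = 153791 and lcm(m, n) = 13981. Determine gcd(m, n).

From gcd × lcm = mn: gcd = 153791 / 13981 = 11.

11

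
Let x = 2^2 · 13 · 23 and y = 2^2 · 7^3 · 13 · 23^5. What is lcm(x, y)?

max exponent per prime: 2^2 · 7^3 · 13 · 23^5 = 114798613748

114798613748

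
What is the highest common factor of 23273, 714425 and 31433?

17

23273 = 17 · 37²; 714425 = 5² · 17 · 41²; 31433 = 17 · 43²
gcd takes min exponent of each prime: 17 = 17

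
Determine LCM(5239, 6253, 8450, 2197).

125997950

5239 = 13² · 31; 6253 = 13² · 37; 8450 = 2 · 5² · 13²; 2197 = 13³
lcm takes max exponent of each prime: 2 · 5² · 13³ · 31 · 37 = 125997950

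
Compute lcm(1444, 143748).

51893028

gcd first: 143748 = 99·1444 + 792; 1444 = 1·792 + 652; 792 = 1·652 + 140; 652 = 4·140 + 92; 140 = 1·92 + 48; 92 = 1·48 + 44; 48 = 1·44 + 4; 44 = 11·4 + 0 → gcd = 4
lcm = 1444·143748/gcd = 207572112/4 = 51893028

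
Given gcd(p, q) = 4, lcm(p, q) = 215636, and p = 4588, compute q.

188

Using pq = gcd(p,q)·lcm(p,q) = 4·215636 = 862544, we get q = 862544/4588 = 188.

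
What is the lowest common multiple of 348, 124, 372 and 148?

348 = 2² · 3 · 29; 124 = 2² · 31; 372 = 2² · 3 · 31; 148 = 2² · 37
lcm takes max exponent of each prime: 2² · 3 · 29 · 31 · 37 = 399156

399156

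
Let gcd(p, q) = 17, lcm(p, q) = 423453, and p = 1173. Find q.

p·q = gcd·lcm = 17·423453 = 7198701, so q = 7198701/1173 = 6137.

6137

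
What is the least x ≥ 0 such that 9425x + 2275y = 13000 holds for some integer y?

5

gcd(9425, 2275) = 325 (Euclid: 9425 = 4·2275 + 325; 2275 = 7·325 + 0), and 325 | 13000.
Extended Euclid: 9425·(1) + 2275·(-4) = 325. Scale by 40: x₀ = 40.
General solution x = x₀ + 7t; reducing mod 7 gives x = 5 (and y = -15).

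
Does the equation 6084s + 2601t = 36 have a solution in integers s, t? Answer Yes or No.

Yes

By Bézout, 6084s + 2601t = 36 has integer solutions iff gcd(6084, 2601) | 36.
Euclid: 6084 = 2·2601 + 882; 2601 = 2·882 + 837; 882 = 1·837 + 45; 837 = 18·45 + 27; 45 = 1·27 + 18; 27 = 1·18 + 9; 18 = 2·9 + 0. gcd = 9; 36 mod 9 = 0. Yes.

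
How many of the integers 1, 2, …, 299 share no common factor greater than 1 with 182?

119

182 = 2·7·13. Inclusion–exclusion on these primes:
299 − ⌊299/2⌋ − ⌊299/7⌋ − ⌊299/13⌋ + ⌊299/14⌋ + ⌊299/26⌋ + ⌊299/91⌋ − ⌊299/182⌋ = 119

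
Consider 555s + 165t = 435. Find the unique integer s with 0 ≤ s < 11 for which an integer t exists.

10

Euclid: 555 = 3·165 + 60; 165 = 2·60 + 45; 60 = 1·45 + 15; 45 = 3·15 + 0 → gcd = 15; 435 = 15·29.
Back-substitution yields 555·(3) + 165·(-10) = 15, so one solution is s = 3·29 = 87, t = -10·29 = -290.
Solutions in s differ by 165/15 = 11; the one in [0, 11) is 87 mod 11 = 10.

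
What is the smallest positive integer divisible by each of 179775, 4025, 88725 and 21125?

lcm(179775, 4025) = 179775·4025/gcd = 723594375/25 = 28943775
lcm(28943775, 88725) = 28943775·88725/gcd = 2568036436875/525 = 4891497975
lcm(4891497975, 21125) = 4891497975·21125/gcd = 103332894721875/4225 = 24457489875

24457489875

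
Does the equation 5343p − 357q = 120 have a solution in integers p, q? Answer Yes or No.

Yes

gcd(5343, 357): 5343 = 14·357 + 345; 357 = 1·345 + 12; 345 = 28·12 + 9; 12 = 1·9 + 3; 9 = 3·3 + 0 → 3
3 divides 120, so a solution exists.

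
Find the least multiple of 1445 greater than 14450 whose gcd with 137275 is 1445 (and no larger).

Multiples of 1445 above 14450: 1445·11, 1445·12, … . Need the cofactor coprime to 137275/1445 = 95.
Checking s = 11, 12, … the first with gcd(s, 95) = 1 is s = 11, giving 15895.

15895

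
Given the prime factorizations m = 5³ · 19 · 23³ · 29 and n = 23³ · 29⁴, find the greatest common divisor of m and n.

352843

min exponent per shared prime: 23³ · 29 = 352843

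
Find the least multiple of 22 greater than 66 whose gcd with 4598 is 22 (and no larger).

4598 = 22·209. Any t with gcd(t, 4598) = 22 is a multiple of 22, say 22s, with s coprime to 209.
Need s > 66/22, so s ≥ 4. First s ≥ 4 with gcd(s, 209) = 1 is s = 4. Thus t = 22·4 = 88.

88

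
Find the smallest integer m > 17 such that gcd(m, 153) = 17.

Multiples of 17 above 17: 17·2, 17·3, … . Need the cofactor coprime to 153/17 = 9.
Checking s = 2, 3, … the first with gcd(s, 9) = 1 is s = 2, giving 34.

34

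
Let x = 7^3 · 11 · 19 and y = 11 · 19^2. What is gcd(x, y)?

209

min exponent per shared prime: 11 · 19 = 209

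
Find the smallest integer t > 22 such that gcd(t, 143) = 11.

143 = 11·13. Any t with gcd(t, 143) = 11 is a multiple of 11, say 11s, with s coprime to 13.
Need s > 22/11, so s ≥ 3. First s ≥ 3 with gcd(s, 13) = 1 is s = 3. Thus t = 11·3 = 33.

33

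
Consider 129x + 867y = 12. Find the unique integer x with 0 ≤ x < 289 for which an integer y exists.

195

Reduce mod 867: 129x ≡ 12 (mod 867). With g = gcd(129, 867) = 3 dividing 12, divide through: 43x ≡ 4 (mod 289).
Since gcd(43, 289) = 1, x ≡ 4·(43)⁻¹ ≡ 195 (mod 289). Smallest non-negative: 195.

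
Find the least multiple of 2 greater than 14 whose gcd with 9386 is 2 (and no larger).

Multiples of 2 above 14: 2·8, 2·9, … . Need the cofactor coprime to 9386/2 = 4693.
Checking s = 8, 9, … the first with gcd(s, 4693) = 1 is s = 8, giving 16.

16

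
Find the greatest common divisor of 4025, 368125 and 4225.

gcd(4025, 368125): 368125 = 91·4025 + 1850; 4025 = 2·1850 + 325; 1850 = 5·325 + 225; 325 = 1·225 + 100; 225 = 2·100 + 25; 100 = 4·25 + 0 → 25
gcd(25, 4225): 4225 = 169·25 + 0 → 25

25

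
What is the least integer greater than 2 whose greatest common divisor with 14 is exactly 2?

gcd(m, 14) = 2 forces 2 | m; write m = 2s. Then gcd(2s, 2·7) = 2·gcd(s, 7), so need gcd(s, 7) = 1.
2s > 2 gives s ≥ 2. The least s ≥ 2 coprime to 7 is 2, so m = 2·2 = 4.

4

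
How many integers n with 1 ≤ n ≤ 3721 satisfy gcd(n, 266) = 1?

Prime factors of 266: 2, 7, 19. Count integers ≤ 3721 divisible by none of them.
By inclusion–exclusion: 3721 − ⌊3721/2⌋ − ⌊3721/7⌋ − ⌊3721/19⌋ + ⌊3721/14⌋ + ⌊3721/38⌋ + ⌊3721/133⌋ − ⌊3721/266⌋ = 1511.

1511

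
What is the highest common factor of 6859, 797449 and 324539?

6859 = 19³; 797449 = 19² · 47²; 324539 = 19² · 29 · 31
gcd takes min exponent of each prime: 19² = 361

361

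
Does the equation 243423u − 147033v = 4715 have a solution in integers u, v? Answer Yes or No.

gcd(243423, 147033): 243423 = 1·147033 + 96390; 147033 = 1·96390 + 50643; 96390 = 1·50643 + 45747; 50643 = 1·45747 + 4896; 45747 = 9·4896 + 1683; 4896 = 2·1683 + 1530; 1683 = 1·1530 + 153; 1530 = 10·153 + 0 → 153
153 does not divide 4715, so a solution does not exist.

No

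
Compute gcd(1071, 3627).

Euclid: 3627 = 3·1071 + 414; 1071 = 2·414 + 243; 414 = 1·243 + 171; 243 = 1·171 + 72; 171 = 2·72 + 27; 72 = 2·27 + 18; 27 = 1·18 + 9; 18 = 2·9 + 0. Last nonzero remainder: 9.

9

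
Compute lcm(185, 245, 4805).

8711465

185 = 5 · 37; 245 = 5 · 7²; 4805 = 5 · 31²
lcm takes max exponent of each prime: 5 · 7² · 31² · 37 = 8711465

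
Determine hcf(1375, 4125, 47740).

gcd(1375, 4125): 4125 = 3·1375 + 0 → 1375
gcd(1375, 47740): 47740 = 34·1375 + 990; 1375 = 1·990 + 385; 990 = 2·385 + 220; 385 = 1·220 + 165; 220 = 1·165 + 55; 165 = 3·55 + 0 → 55

55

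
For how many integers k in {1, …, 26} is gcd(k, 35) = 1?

18

35 = 5·7. Inclusion–exclusion on these primes:
26 − ⌊26/5⌋ − ⌊26/7⌋ + ⌊26/35⌋ = 18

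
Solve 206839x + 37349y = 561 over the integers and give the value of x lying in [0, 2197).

Reduce mod 37349: 206839x ≡ 561 (mod 37349). With g = gcd(206839, 37349) = 17 dividing 561, divide through: 12167x ≡ 33 (mod 2197).
Since gcd(12167, 2197) = 1, x ≡ 33·(12167)⁻¹ ≡ 474 (mod 2197). Smallest non-negative: 474.

474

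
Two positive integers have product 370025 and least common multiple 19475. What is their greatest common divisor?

19

gcd·lcm = product, so gcd = 370025/19475 = 19.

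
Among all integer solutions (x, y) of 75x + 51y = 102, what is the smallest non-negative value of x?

gcd(75, 51) = 3 (Euclid: 75 = 1·51 + 24; 51 = 2·24 + 3; 24 = 8·3 + 0), and 3 | 102.
Extended Euclid: 75·(-2) + 51·(3) = 3. Scale by 34: x₀ = -68.
General solution x = x₀ + 17t; reducing mod 17 gives x = 0 (and y = 2).

0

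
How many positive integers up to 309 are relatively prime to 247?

Prime factors of 247: 13, 19. Count integers ≤ 309 divisible by none of them.
By inclusion–exclusion: 309 − ⌊309/13⌋ − ⌊309/19⌋ + ⌊309/247⌋ = 271.

271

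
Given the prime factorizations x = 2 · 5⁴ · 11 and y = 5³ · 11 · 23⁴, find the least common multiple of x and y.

3847813750

max exponent per prime: 2 · 5⁴ · 11 · 23⁴ = 3847813750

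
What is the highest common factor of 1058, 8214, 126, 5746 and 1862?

1058 = 2 · 23²; 8214 = 2 · 3 · 37²; 126 = 2 · 3² · 7; 5746 = 2 · 13² · 17; 1862 = 2 · 7² · 19
gcd takes min exponent of each prime: 2 = 2

2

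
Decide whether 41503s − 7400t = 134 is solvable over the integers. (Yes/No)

Yes

By Bézout, 41503s − 7400t = 134 has integer solutions iff gcd(41503, 7400) | 134.
Euclid: 41503 = 5·7400 + 4503; 7400 = 1·4503 + 2897; 4503 = 1·2897 + 1606; 2897 = 1·1606 + 1291; 1606 = 1·1291 + 315; 1291 = 4·315 + 31; 315 = 10·31 + 5; 31 = 6·5 + 1; 5 = 5·1 + 0. gcd = 1; 134 mod 1 = 0. Yes.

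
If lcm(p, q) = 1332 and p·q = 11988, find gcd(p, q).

gcd·lcm = product, so gcd = 11988/1332 = 9.

9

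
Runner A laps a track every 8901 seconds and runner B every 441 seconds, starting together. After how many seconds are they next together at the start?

8901 = 3² · 23 · 43; 441 = 3² · 7²
max exponents: 3² · 7² · 23 · 43 = 436149

436149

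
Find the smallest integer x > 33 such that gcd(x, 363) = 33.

gcd(x, 363) = 33 forces 33 | x; write x = 33s. Then gcd(33s, 33·11) = 33·gcd(s, 11), so need gcd(s, 11) = 1.
33s > 33 gives s ≥ 2. The least s ≥ 2 coprime to 11 is 2, so x = 33·2 = 66.

66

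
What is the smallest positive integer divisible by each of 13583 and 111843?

gcd first: 111843 = 8·13583 + 3179; 13583 = 4·3179 + 867; 3179 = 3·867 + 578; 867 = 1·578 + 289; 578 = 2·289 + 0 → gcd = 289
lcm = 13583·111843/gcd = 1519163469/289 = 5256621

5256621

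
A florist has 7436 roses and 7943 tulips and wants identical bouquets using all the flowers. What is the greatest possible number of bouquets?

7436 = 2² · 11 · 13²
7943 = 13² · 47
Common: 13² = 169

169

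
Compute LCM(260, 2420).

260 = 2² · 5 · 13; 2420 = 2² · 5 · 11²
max exponents: 2² · 5 · 11² · 13 = 31460

31460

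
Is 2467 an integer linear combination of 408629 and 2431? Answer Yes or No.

No

By Bézout, 408629s + 2431t = 2467 has integer solutions iff gcd(408629, 2431) | 2467.
Euclid: 408629 = 168·2431 + 221; 2431 = 11·221 + 0. gcd = 221; 2467 mod 221 = 36. No.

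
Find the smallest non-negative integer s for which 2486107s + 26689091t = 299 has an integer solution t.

1365873

Euclid: 26689091 = 10·2486107 + 1828021; 2486107 = 1·1828021 + 658086; 1828021 = 2·658086 + 511849; 658086 = 1·511849 + 146237; 511849 = 3·146237 + 73138; 146237 = 1·73138 + 73099; 73138 = 1·73099 + 39; 73099 = 1874·39 + 13; 39 = 3·13 + 0 → gcd = 13; 299 = 13·23.
Back-substitution yields 2486107·(684214) + 26689091·(-63735) = 13, so one solution is s = 684214·23 = 15736922, t = -63735·23 = -1465905.
Solutions in s differ by 26689091/13 = 2053007; the one in [0, 2053007) is 15736922 mod 2053007 = 1365873.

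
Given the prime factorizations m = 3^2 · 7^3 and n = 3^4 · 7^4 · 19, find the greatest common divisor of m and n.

min exponent per shared prime: 3^2 · 7^3 = 3087

3087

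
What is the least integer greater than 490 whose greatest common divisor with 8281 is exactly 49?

gcd(x, 8281) = 49 forces 49 | x; write x = 49s. Then gcd(49s, 49·169) = 49·gcd(s, 169), so need gcd(s, 169) = 1.
49s > 490 gives s ≥ 11. The least s ≥ 11 coprime to 169 is 11, so x = 49·11 = 539.

539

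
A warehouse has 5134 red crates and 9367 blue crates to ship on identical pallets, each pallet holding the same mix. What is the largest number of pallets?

17

Euclid: 9367 = 1·5134 + 4233; 5134 = 1·4233 + 901; 4233 = 4·901 + 629; 901 = 1·629 + 272; 629 = 2·272 + 85; 272 = 3·85 + 17; 85 = 5·17 + 0. Last nonzero remainder: 17.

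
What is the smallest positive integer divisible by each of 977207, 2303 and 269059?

252194650939

977207 = 7⁴ · 11 · 37; 2303 = 7² · 47; 269059 = 7² · 17² · 19
lcm takes max exponent of each prime: 7⁴ · 11 · 17² · 19 · 37 · 47 = 252194650939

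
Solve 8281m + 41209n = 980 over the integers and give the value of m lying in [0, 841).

25

Euclid: 41209 = 4·8281 + 8085; 8281 = 1·8085 + 196; 8085 = 41·196 + 49; 196 = 4·49 + 0 → gcd = 49; 980 = 49·20.
Back-substitution yields 8281·(-209) + 41209·(42) = 49, so one solution is m = -209·20 = -4180, n = 42·20 = 840.
Solutions in m differ by 41209/49 = 841; the one in [0, 841) is -4180 mod 841 = 25.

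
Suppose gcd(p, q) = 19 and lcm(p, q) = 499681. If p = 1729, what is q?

Using pq = gcd(p,q)·lcm(p,q) = 19·499681 = 9493939, we get q = 9493939/1729 = 5491.

5491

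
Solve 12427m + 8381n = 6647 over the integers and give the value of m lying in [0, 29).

gcd(12427, 8381) = 289 (Euclid: 12427 = 1·8381 + 4046; 8381 = 2·4046 + 289; 4046 = 14·289 + 0), and 289 | 6647.
Extended Euclid: 12427·(-2) + 8381·(3) = 289. Scale by 23: m₀ = -46.
General solution m = m₀ + 29t; reducing mod 29 gives m = 12 (and n = -17).

12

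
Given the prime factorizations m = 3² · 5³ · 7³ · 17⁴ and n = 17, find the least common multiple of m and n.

max exponent per prime: 3² · 5³ · 7³ · 17⁴ = 32228665875

32228665875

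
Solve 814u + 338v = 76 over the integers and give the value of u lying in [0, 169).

Reduce mod 338: 814u ≡ 76 (mod 338). With g = gcd(814, 338) = 2 dividing 76, divide through: 407u ≡ 38 (mod 169).
Since gcd(407, 169) = 1, u ≡ 38·(407)⁻¹ ≡ 3 (mod 169). Smallest non-negative: 3.

3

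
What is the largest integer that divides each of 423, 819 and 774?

gcd(423, 819): 819 = 1·423 + 396; 423 = 1·396 + 27; 396 = 14·27 + 18; 27 = 1·18 + 9; 18 = 2·9 + 0 → 9
gcd(9, 774): 774 = 86·9 + 0 → 9

9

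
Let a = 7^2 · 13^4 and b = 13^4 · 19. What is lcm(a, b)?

max exponent per prime: 7^2 · 13^4 · 19 = 26590291

26590291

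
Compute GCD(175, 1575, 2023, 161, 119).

175 = 5² · 7; 1575 = 3² · 5² · 7; 2023 = 7 · 17²; 161 = 7 · 23; 119 = 7 · 17
gcd takes min exponent of each prime: 7 = 7

7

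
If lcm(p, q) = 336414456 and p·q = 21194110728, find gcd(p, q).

gcd·lcm = product, so gcd = 21194110728/336414456 = 63.

63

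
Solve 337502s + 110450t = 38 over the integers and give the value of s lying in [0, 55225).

gcd(337502, 110450) = 2 (Euclid: 337502 = 3·110450 + 6152; 110450 = 17·6152 + 5866; 6152 = 1·5866 + 286; 5866 = 20·286 + 146; 286 = 1·146 + 140; 146 = 1·140 + 6; 140 = 23·6 + 2; 6 = 3·2 + 0), and 2 | 38.
Extended Euclid: 337502·(18151) + 110450·(-55464) = 2. Scale by 19: s₀ = 344869.
General solution s = s₀ + 55225k; reducing mod 55225 gives s = 13519 (and t = -41310).

13519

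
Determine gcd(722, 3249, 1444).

gcd(722, 3249): 3249 = 4·722 + 361; 722 = 2·361 + 0 → 361
gcd(361, 1444): 1444 = 4·361 + 0 → 361

361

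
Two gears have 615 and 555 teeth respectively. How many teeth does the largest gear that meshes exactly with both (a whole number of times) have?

615 = 3 · 5 · 41
555 = 3 · 5 · 37
Common: 3 · 5 = 15

15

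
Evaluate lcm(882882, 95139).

gcd first: 882882 = 9·95139 + 26631; 95139 = 3·26631 + 15246; 26631 = 1·15246 + 11385; 15246 = 1·11385 + 3861; 11385 = 2·3861 + 3663; 3861 = 1·3663 + 198; 3663 = 18·198 + 99; 198 = 2·99 + 0 → gcd = 99
lcm = 882882·95139/gcd = 83996510598/99 = 848449602

848449602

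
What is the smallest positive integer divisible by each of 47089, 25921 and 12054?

47089 = 7² · 31²; 25921 = 7² · 23²; 12054 = 2 · 3 · 7² · 41
lcm takes max exponent of each prime: 2 · 3 · 7² · 23² · 31² · 41 = 6127879926

6127879926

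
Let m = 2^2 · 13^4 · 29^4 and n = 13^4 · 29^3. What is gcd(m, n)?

696574229

min exponent per shared prime: 13^4 · 29^3 = 696574229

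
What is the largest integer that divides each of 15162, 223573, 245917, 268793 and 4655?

15162 = 2 · 3 · 7 · 19²; 223573 = 7 · 19 · 41²; 245917 = 7 · 19 · 43²; 268793 = 7 · 19 · 43 · 47; 4655 = 5 · 7² · 19
gcd takes min exponent of each prime: 7 · 19 = 133

133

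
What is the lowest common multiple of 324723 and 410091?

gcd first: 410091 = 1·324723 + 85368; 324723 = 3·85368 + 68619; 85368 = 1·68619 + 16749; 68619 = 4·16749 + 1623; 16749 = 10·1623 + 519; 1623 = 3·519 + 66; 519 = 7·66 + 57; 66 = 1·57 + 9; 57 = 6·9 + 3; 9 = 3·3 + 0 → gcd = 3
lcm = 324723·410091/gcd = 133165979793/3 = 44388659931

44388659931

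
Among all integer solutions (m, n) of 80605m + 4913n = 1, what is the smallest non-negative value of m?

1545

gcd(80605, 4913) = 1 (Euclid: 80605 = 16·4913 + 1997; 4913 = 2·1997 + 919; 1997 = 2·919 + 159; 919 = 5·159 + 124; 159 = 1·124 + 35; 124 = 3·35 + 19; 35 = 1·19 + 16; 19 = 1·16 + 3; 16 = 5·3 + 1; 3 = 3·1 + 0), and 1 | 1.
Extended Euclid: 80605·(1545) + 4913·(-25348) = 1. Scale by 1: m₀ = 1545.
General solution m = m₀ + 4913t; reducing mod 4913 gives m = 1545 (and n = -25348).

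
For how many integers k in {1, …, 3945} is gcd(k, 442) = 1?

Prime factors of 442: 2, 13, 17. Count integers ≤ 3945 divisible by none of them.
By inclusion–exclusion: 3945 − ⌊3945/2⌋ − ⌊3945/13⌋ − ⌊3945/17⌋ + ⌊3945/26⌋ + ⌊3945/34⌋ + ⌊3945/221⌋ − ⌊3945/442⌋ = 1714.

1714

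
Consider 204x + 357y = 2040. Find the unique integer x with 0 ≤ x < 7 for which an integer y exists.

3

Euclid: 357 = 1·204 + 153; 204 = 1·153 + 51; 153 = 3·51 + 0 → gcd = 51; 2040 = 51·40.
Back-substitution yields 204·(2) + 357·(-1) = 51, so one solution is x = 2·40 = 80, y = -1·40 = -40.
Solutions in x differ by 357/51 = 7; the one in [0, 7) is 80 mod 7 = 3.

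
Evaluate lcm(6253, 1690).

62530

gcd first: 6253 = 3·1690 + 1183; 1690 = 1·1183 + 507; 1183 = 2·507 + 169; 507 = 3·169 + 0 → gcd = 169
lcm = 6253·1690/gcd = 10567570/169 = 62530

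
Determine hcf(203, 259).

203 = 7 · 29
259 = 7 · 37
Common: 7 = 7

7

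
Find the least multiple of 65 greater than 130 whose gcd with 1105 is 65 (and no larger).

gcd(a, 1105) = 65 forces 65 | a; write a = 65s. Then gcd(65s, 65·17) = 65·gcd(s, 17), so need gcd(s, 17) = 1.
65s > 130 gives s ≥ 3. The least s ≥ 3 coprime to 17 is 3, so a = 65·3 = 195.

195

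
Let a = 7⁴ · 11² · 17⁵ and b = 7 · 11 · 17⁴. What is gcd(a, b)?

min exponent per shared prime: 7 · 11 · 17⁴ = 6431117

6431117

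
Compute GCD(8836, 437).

Euclid: 8836 = 20·437 + 96; 437 = 4·96 + 53; 96 = 1·53 + 43; 53 = 1·43 + 10; 43 = 4·10 + 3; 10 = 3·3 + 1; 3 = 3·1 + 0. Last nonzero remainder: 1.

1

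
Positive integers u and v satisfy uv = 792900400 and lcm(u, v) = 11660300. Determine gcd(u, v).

68

From gcd × lcm = uv: gcd = 792900400 / 11660300 = 68.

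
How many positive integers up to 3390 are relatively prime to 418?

1460

Prime factors of 418: 2, 11, 19. Count integers ≤ 3390 divisible by none of them.
By inclusion–exclusion: 3390 − ⌊3390/2⌋ − ⌊3390/11⌋ − ⌊3390/19⌋ + ⌊3390/22⌋ + ⌊3390/38⌋ + ⌊3390/209⌋ − ⌊3390/418⌋ = 1460.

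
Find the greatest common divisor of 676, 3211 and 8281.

gcd(676, 3211): 3211 = 4·676 + 507; 676 = 1·507 + 169; 507 = 3·169 + 0 → 169
gcd(169, 8281): 8281 = 49·169 + 0 → 169

169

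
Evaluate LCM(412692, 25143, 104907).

1448136228

412692 = 2² · 3 · 7 · 17³; 25143 = 3 · 17² · 29; 104907 = 3 · 11² · 17²
lcm takes max exponent of each prime: 2² · 3 · 7 · 11² · 17³ · 29 = 1448136228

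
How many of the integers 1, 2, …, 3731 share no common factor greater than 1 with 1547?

2778

1547 = 7·13·17. Inclusion–exclusion on these primes:
3731 − ⌊3731/7⌋ − ⌊3731/13⌋ − ⌊3731/17⌋ + ⌊3731/91⌋ + ⌊3731/119⌋ + ⌊3731/221⌋ − ⌊3731/1547⌋ = 2778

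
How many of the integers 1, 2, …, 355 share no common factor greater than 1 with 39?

39 = 3·13. Inclusion–exclusion on these primes:
355 − ⌊355/3⌋ − ⌊355/13⌋ + ⌊355/39⌋ = 219

219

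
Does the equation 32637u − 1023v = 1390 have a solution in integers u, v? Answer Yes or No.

gcd(32637, 1023): 32637 = 31·1023 + 924; 1023 = 1·924 + 99; 924 = 9·99 + 33; 99 = 3·33 + 0 → 33
33 does not divide 1390, so a solution does not exist.

No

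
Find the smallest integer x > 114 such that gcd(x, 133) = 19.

133 = 19·7. Any x with gcd(x, 133) = 19 is a multiple of 19, say 19s, with s coprime to 7.
Need s > 114/19, so s ≥ 7. First s ≥ 7 with gcd(s, 7) = 1 is s = 8. Thus x = 19·8 = 152.

152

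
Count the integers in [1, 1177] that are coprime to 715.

Prime factors of 715: 5, 11, 13. Count integers ≤ 1177 divisible by none of them.
By inclusion–exclusion: 1177 − ⌊1177/5⌋ − ⌊1177/11⌋ − ⌊1177/13⌋ + ⌊1177/55⌋ + ⌊1177/65⌋ + ⌊1177/143⌋ − ⌊1177/715⌋ = 791.

791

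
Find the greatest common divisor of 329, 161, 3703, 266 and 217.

7

gcd(329, 161): 329 = 2·161 + 7; 161 = 23·7 + 0 → 7
gcd(7, 3703): 3703 = 529·7 + 0 → 7
gcd(7, 266): 266 = 38·7 + 0 → 7
gcd(7, 217): 217 = 31·7 + 0 → 7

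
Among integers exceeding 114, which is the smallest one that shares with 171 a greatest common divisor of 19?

171 = 19·9. Any x with gcd(x, 171) = 19 is a multiple of 19, say 19s, with s coprime to 9.
Need s > 114/19, so s ≥ 7. First s ≥ 7 with gcd(s, 9) = 1 is s = 7. Thus x = 19·7 = 133.

133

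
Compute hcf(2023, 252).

7

Euclid: 2023 = 8·252 + 7; 252 = 36·7 + 0. Last nonzero remainder: 7.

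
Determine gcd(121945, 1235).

Euclid: 121945 = 98·1235 + 915; 1235 = 1·915 + 320; 915 = 2·320 + 275; 320 = 1·275 + 45; 275 = 6·45 + 5; 45 = 9·5 + 0. Last nonzero remainder: 5.

5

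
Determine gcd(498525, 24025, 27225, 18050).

25

gcd(498525, 24025): 498525 = 20·24025 + 18025; 24025 = 1·18025 + 6000; 18025 = 3·6000 + 25; 6000 = 240·25 + 0 → 25
gcd(25, 27225): 27225 = 1089·25 + 0 → 25
gcd(25, 18050): 18050 = 722·25 + 0 → 25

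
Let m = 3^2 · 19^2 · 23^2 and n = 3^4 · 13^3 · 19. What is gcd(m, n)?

min exponent per shared prime: 3^2 · 19 = 171

171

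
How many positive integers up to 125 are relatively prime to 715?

83

Prime factors of 715: 5, 11, 13. Count integers ≤ 125 divisible by none of them.
By inclusion–exclusion: 125 − ⌊125/5⌋ − ⌊125/11⌋ − ⌊125/13⌋ + ⌊125/55⌋ + ⌊125/65⌋ + ⌊125/143⌋ − ⌊125/715⌋ = 83.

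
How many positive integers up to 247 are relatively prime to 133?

200

Prime factors of 133: 7, 19. Count integers ≤ 247 divisible by none of them.
By inclusion–exclusion: 247 − ⌊247/7⌋ − ⌊247/19⌋ + ⌊247/133⌋ = 200.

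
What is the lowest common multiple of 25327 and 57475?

25327 = 19 · 31 · 43; 57475 = 5² · 11² · 19
max exponents: 5² · 11² · 19 · 31 · 43 = 76614175

76614175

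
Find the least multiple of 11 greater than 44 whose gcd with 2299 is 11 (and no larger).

55

gcd(k, 2299) = 11 forces 11 | k; write k = 11s. Then gcd(11s, 11·209) = 11·gcd(s, 209), so need gcd(s, 209) = 1.
11s > 44 gives s ≥ 5. The least s ≥ 5 coprime to 209 is 5, so k = 11·5 = 55.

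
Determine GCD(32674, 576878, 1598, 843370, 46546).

32674 = 2 · 17 · 31²; 576878 = 2 · 17 · 19² · 47; 1598 = 2 · 17 · 47; 843370 = 2 · 5 · 11² · 17 · 41; 46546 = 2 · 17 · 37²
gcd takes min exponent of each prime: 2 · 17 = 34

34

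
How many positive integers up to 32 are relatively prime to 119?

27

119 = 7·17. Inclusion–exclusion on these primes:
32 − ⌊32/7⌋ − ⌊32/17⌋ + ⌊32/119⌋ = 27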